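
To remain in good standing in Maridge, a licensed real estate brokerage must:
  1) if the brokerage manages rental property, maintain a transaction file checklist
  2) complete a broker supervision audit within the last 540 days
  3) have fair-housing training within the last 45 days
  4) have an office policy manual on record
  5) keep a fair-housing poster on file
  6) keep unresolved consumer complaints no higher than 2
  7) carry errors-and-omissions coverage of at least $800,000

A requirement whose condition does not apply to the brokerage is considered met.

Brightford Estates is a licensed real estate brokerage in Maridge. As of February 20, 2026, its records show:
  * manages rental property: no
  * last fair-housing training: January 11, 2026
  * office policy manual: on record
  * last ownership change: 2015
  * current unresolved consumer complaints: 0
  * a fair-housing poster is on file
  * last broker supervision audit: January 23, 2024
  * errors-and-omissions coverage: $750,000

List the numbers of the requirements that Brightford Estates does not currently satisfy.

2, 7

1. condition 'manages rental property' does not hold → requirement n/a → met
2. broker supervision audit 759 days ago vs limit 540 → not met
3. fair-housing training 40 days ago vs limit 45 → met
4. office policy manual present → met
5. fair-housing poster present → met
6. unresolved consumer complaints 0 ≤ 2 → met
7. errors-and-omissions coverage $750,000 < $800,000 → not met
Not met: 2, 7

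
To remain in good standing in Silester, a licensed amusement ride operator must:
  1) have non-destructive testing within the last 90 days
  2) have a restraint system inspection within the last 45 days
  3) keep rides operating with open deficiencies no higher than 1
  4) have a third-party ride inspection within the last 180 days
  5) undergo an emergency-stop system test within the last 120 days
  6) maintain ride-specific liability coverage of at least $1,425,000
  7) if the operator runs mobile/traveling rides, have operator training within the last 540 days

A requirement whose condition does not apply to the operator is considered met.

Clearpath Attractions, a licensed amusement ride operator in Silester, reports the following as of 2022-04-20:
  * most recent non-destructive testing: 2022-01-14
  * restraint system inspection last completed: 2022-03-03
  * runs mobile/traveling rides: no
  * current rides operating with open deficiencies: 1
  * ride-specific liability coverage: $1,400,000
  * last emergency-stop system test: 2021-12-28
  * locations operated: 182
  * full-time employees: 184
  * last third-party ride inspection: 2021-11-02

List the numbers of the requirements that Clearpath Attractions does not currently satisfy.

1. non-destructive testing 96 days ago vs limit 90 → not met
2. restraint system inspection 48 days ago vs limit 45 → not met
3. rides operating with open deficiencies 1 ≤ 1 → met
4. third-party ride inspection 169 days ago vs limit 180 → met
5. emergency-stop system test 113 days ago vs limit 120 → met
6. ride-specific liability coverage $1,400,000 < $1,425,000 → not met
7. condition 'runs mobile/traveling rides' does not hold → requirement n/a → met
Not met: 1, 2, 6

1, 2, 6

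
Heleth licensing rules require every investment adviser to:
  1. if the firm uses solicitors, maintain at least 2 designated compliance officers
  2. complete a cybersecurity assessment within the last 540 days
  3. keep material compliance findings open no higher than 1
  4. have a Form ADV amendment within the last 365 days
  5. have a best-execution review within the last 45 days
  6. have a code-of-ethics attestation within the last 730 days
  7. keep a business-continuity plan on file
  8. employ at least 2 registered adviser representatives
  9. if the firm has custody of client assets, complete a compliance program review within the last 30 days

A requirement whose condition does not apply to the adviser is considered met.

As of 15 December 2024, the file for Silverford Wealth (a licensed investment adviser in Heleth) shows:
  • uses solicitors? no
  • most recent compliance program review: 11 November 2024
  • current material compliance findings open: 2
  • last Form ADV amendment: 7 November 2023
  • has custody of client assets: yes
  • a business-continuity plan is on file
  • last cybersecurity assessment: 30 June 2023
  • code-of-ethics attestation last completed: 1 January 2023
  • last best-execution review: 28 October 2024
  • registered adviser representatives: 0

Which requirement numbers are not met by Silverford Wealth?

3, 4, 5, 8, 9

1. condition 'uses solicitors' does not hold → requirement n/a → met
2. cybersecurity assessment 534 days ago vs limit 540 → met
3. material compliance findings open 2 > 1 → not met
4. Form ADV amendment 404 days ago vs limit 365 → not met
5. best-execution review 48 days ago vs limit 45 → not met
6. code-of-ethics attestation 714 days ago vs limit 730 → met
7. business-continuity plan present → met
8. registered adviser representatives 0 < 2 → not met
9. condition 'has custody of client assets' holds; compliance program review 34 days ago vs limit 30 → not met
Not met: 3, 4, 5, 8, 9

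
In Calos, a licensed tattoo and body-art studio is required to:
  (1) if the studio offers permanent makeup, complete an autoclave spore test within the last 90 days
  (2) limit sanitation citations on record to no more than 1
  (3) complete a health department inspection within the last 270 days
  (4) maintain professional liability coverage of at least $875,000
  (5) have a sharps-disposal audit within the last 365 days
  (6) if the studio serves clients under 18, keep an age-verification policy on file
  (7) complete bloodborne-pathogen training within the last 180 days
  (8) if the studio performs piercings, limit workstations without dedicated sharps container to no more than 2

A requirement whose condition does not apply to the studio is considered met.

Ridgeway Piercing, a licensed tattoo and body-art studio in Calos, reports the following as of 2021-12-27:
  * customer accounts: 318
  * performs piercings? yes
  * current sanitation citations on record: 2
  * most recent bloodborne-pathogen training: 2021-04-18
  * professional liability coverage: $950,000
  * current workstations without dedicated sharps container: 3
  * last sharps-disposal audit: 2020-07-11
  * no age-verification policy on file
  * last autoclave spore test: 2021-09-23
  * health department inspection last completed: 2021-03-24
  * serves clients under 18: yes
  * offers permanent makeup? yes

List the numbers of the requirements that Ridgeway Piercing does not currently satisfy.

1, 2, 3, 5, 6, 7, 8

1. condition 'offers permanent makeup' holds; autoclave spore test 95 days ago vs limit 90 → not met
2. sanitation citations on record 2 > 1 → not met
3. health department inspection 278 days ago vs limit 270 → not met
4. professional liability coverage $950,000 ≥ $875,000 → met
5. sharps-disposal audit 534 days ago vs limit 365 → not met
6. condition 'serves clients under 18' holds; age-verification policy absent → not met
7. bloodborne-pathogen training 253 days ago vs limit 180 → not met
8. condition 'performs piercings' holds; workstations without dedicated sharps container 3 > 2 → not met
Not met: 1, 2, 3, 5, 6, 7, 8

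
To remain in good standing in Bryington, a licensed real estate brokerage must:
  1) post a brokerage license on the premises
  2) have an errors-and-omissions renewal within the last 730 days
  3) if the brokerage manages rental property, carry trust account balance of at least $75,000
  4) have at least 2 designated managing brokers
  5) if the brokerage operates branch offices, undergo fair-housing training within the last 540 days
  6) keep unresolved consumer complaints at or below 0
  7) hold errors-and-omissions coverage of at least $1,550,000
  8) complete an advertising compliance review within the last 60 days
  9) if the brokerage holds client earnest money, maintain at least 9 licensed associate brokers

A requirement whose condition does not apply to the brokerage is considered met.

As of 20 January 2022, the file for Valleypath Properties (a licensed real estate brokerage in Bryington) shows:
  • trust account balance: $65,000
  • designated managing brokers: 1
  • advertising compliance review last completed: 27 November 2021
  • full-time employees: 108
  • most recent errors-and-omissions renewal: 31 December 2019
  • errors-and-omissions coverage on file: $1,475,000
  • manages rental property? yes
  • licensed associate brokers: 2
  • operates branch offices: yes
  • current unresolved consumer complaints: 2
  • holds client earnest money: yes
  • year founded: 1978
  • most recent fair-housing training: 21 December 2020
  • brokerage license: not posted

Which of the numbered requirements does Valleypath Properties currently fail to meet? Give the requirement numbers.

1. brokerage license absent → not met
2. errors-and-omissions renewal 751 days ago vs limit 730 → not met
3. condition 'manages rental property' holds; trust account balance $65,000 < $75,000 → not met
4. designated managing brokers 1 < 2 → not met
5. condition 'operates branch offices' holds; fair-housing training 395 days ago vs limit 540 → met
6. unresolved consumer complaints 2 > 0 → not met
7. errors-and-omissions coverage $1,475,000 < $1,550,000 → not met
8. advertising compliance review 54 days ago vs limit 60 → met
9. condition 'holds client earnest money' holds; licensed associate brokers 2 < 9 → not met
Not met: 1, 2, 3, 4, 6, 7, 9

1, 2, 3, 4, 6, 7, 9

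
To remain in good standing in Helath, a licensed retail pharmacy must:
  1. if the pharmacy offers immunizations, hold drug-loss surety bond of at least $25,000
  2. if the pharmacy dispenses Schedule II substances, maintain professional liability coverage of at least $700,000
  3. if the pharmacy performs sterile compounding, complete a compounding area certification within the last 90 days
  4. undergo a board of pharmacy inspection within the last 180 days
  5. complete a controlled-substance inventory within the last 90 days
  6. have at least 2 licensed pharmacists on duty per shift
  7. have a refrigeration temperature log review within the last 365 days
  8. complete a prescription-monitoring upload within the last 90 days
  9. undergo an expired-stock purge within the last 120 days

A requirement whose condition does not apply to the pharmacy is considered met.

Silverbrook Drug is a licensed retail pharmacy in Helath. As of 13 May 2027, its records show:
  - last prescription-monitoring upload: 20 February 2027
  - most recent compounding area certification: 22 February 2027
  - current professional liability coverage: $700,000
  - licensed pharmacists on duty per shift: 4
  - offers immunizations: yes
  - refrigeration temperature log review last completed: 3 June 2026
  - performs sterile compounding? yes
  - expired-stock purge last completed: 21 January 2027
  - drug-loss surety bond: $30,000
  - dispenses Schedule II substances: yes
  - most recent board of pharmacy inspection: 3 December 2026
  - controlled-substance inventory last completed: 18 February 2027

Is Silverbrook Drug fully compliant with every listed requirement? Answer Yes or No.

1. condition 'offers immunizations' holds; drug-loss surety bond $30,000 ≥ $25,000 → met
2. condition 'dispenses Schedule II substances' holds; professional liability coverage $700,000 ≥ $700,000 → met
3. condition 'performs sterile compounding' holds; compounding area certification 80 days ago vs limit 90 → met
4. board of pharmacy inspection 161 days ago vs limit 180 → met
5. controlled-substance inventory 84 days ago vs limit 90 → met
6. licensed pharmacists on duty per shift 4 ≥ 2 → met
7. refrigeration temperature log review 344 days ago vs limit 365 → met
8. prescription-monitoring upload 82 days ago vs limit 90 → met
9. expired-stock purge 112 days ago vs limit 120 → met
All met.

Yes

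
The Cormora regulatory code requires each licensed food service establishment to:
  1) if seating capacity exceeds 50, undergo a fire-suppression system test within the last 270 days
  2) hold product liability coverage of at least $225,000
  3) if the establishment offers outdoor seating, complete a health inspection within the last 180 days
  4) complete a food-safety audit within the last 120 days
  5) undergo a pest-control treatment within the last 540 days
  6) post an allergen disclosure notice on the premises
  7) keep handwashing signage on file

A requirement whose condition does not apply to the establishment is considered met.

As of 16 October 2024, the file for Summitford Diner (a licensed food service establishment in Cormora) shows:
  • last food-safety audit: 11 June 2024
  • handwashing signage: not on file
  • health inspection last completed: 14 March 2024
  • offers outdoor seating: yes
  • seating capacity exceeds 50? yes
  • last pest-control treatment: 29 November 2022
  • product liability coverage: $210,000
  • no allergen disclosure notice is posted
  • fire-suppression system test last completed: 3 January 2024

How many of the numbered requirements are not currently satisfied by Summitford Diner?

1. condition 'seating capacity exceeds 50' holds; fire-suppression system test 287 days ago vs limit 270 → not met
2. product liability coverage $210,000 < $225,000 → not met
3. condition 'offers outdoor seating' holds; health inspection 216 days ago vs limit 180 → not met
4. food-safety audit 127 days ago vs limit 120 → not met
5. pest-control treatment 687 days ago vs limit 540 → not met
6. allergen disclosure notice absent → not met
7. handwashing signage absent → not met
Not met: 7 of 7

7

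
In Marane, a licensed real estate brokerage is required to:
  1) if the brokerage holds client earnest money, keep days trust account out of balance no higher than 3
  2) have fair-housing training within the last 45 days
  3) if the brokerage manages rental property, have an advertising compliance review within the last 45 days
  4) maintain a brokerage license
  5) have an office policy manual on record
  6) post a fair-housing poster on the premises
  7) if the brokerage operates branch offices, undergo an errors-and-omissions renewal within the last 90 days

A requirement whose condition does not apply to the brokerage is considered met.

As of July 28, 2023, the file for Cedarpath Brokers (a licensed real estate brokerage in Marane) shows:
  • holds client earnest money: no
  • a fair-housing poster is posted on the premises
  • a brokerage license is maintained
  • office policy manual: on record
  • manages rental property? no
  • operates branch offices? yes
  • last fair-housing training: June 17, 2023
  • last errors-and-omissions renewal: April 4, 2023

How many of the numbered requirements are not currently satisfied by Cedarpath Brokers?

1

1. condition 'holds client earnest money' does not hold → requirement n/a → met
2. fair-housing training 41 days ago vs limit 45 → met
3. condition 'manages rental property' does not hold → requirement n/a → met
4. brokerage license present → met
5. office policy manual present → met
6. fair-housing poster present → met
7. condition 'operates branch offices' holds; errors-and-omissions renewal 115 days ago vs limit 90 → not met
Not met: 1 of 7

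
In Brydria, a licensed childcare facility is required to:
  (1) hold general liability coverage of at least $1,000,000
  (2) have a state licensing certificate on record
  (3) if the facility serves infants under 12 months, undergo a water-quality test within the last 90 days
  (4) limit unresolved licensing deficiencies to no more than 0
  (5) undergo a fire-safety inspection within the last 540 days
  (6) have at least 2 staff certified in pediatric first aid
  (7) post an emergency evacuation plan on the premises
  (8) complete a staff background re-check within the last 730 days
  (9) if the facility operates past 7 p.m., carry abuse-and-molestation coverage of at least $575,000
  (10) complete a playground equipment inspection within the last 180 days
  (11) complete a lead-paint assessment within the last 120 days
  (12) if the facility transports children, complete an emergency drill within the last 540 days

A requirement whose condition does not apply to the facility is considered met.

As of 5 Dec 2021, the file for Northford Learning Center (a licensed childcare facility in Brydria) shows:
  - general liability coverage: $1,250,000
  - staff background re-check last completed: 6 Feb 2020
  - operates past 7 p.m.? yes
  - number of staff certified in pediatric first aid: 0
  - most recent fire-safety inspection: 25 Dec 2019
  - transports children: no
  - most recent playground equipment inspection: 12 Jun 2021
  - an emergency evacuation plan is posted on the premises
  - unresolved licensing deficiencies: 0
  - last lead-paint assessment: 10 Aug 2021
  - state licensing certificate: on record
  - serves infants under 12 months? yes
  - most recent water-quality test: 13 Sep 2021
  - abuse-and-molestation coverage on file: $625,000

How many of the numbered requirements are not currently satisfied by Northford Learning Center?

2

1. general liability coverage $1,250,000 ≥ $1,000,000 → met
2. state licensing certificate present → met
3. condition 'serves infants under 12 months' holds; water-quality test 83 days ago vs limit 90 → met
4. unresolved licensing deficiencies 0 ≤ 0 → met
5. fire-safety inspection 711 days ago vs limit 540 → not met
6. staff certified in pediatric first aid 0 < 2 → not met
7. emergency evacuation plan present → met
8. staff background re-check 668 days ago vs limit 730 → met
9. condition 'operates past 7 p.m.' holds; abuse-and-molestation coverage $625,000 ≥ $575,000 → met
10. playground equipment inspection 176 days ago vs limit 180 → met
11. lead-paint assessment 117 days ago vs limit 120 → met
12. condition 'transports children' does not hold → requirement n/a → met
Not met: 2 of 12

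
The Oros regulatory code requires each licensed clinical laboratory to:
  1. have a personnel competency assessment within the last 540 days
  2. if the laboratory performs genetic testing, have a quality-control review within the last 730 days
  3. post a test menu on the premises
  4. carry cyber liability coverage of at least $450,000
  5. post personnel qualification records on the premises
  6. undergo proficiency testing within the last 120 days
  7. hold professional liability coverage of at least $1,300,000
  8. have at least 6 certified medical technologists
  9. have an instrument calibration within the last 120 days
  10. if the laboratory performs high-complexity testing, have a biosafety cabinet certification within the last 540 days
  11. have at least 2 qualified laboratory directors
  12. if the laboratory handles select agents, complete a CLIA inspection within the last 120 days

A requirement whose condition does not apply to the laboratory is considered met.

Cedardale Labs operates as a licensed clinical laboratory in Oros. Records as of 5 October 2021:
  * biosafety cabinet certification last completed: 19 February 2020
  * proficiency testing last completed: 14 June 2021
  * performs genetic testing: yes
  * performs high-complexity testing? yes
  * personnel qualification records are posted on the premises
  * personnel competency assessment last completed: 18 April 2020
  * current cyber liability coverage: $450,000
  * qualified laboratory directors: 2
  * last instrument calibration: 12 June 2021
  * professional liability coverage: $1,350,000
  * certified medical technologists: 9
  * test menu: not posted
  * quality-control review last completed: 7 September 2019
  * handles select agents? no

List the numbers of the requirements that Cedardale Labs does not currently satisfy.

2, 3, 10

1. personnel competency assessment 535 days ago vs limit 540 → met
2. condition 'performs genetic testing' holds; quality-control review 759 days ago vs limit 730 → not met
3. test menu absent → not met
4. cyber liability coverage $450,000 ≥ $450,000 → met
5. personnel qualification records present → met
6. proficiency testing 113 days ago vs limit 120 → met
7. professional liability coverage $1,350,000 ≥ $1,300,000 → met
8. certified medical technologists 9 ≥ 6 → met
9. instrument calibration 115 days ago vs limit 120 → met
10. condition 'performs high-complexity testing' holds; biosafety cabinet certification 594 days ago vs limit 540 → not met
11. qualified laboratory directors 2 ≥ 2 → met
12. condition 'handles select agents' does not hold → requirement n/a → met
Not met: 2, 3, 10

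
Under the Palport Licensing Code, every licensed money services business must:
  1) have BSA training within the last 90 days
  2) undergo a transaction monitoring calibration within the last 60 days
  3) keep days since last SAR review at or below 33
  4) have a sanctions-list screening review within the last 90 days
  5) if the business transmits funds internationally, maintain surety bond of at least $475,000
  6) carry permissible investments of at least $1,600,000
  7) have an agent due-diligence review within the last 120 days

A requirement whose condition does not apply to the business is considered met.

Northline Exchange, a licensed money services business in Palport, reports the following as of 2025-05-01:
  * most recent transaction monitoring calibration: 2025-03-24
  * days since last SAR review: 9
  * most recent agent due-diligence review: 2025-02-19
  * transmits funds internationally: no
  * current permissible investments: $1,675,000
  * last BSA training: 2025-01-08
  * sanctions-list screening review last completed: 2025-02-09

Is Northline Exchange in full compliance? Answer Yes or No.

1. BSA training 113 days ago vs limit 90 → not met
2. transaction monitoring calibration 38 days ago vs limit 60 → met
3. days since last SAR review 9 ≤ 33 → met
4. sanctions-list screening review 81 days ago vs limit 90 → met
5. condition 'transmits funds internationally' does not hold → requirement n/a → met
6. permissible investments $1,675,000 ≥ $1,600,000 → met
7. agent due-diligence review 71 days ago vs limit 120 → met
Not met: 1

No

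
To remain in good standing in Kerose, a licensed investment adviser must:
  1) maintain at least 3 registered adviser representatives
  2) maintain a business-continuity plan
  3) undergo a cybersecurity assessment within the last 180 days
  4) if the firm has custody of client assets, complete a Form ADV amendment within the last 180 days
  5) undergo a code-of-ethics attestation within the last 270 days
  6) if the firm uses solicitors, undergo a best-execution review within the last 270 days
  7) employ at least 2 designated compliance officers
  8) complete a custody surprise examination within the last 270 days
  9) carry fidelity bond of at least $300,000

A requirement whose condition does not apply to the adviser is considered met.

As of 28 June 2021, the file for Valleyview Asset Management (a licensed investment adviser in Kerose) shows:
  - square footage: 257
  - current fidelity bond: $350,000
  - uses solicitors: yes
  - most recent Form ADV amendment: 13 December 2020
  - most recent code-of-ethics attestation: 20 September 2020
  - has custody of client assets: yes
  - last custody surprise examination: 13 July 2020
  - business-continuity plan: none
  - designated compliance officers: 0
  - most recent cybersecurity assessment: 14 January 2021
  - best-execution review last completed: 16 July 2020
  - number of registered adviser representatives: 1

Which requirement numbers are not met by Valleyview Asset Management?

1, 2, 4, 5, 6, 7, 8

1. registered adviser representatives 1 < 3 → not met
2. business-continuity plan absent → not met
3. cybersecurity assessment 165 days ago vs limit 180 → met
4. condition 'has custody of client assets' holds; Form ADV amendment 197 days ago vs limit 180 → not met
5. code-of-ethics attestation 281 days ago vs limit 270 → not met
6. condition 'uses solicitors' holds; best-execution review 347 days ago vs limit 270 → not met
7. designated compliance officers 0 < 2 → not met
8. custody surprise examination 350 days ago vs limit 270 → not met
9. fidelity bond $350,000 ≥ $300,000 → met
Not met: 1, 2, 4, 5, 6, 7, 8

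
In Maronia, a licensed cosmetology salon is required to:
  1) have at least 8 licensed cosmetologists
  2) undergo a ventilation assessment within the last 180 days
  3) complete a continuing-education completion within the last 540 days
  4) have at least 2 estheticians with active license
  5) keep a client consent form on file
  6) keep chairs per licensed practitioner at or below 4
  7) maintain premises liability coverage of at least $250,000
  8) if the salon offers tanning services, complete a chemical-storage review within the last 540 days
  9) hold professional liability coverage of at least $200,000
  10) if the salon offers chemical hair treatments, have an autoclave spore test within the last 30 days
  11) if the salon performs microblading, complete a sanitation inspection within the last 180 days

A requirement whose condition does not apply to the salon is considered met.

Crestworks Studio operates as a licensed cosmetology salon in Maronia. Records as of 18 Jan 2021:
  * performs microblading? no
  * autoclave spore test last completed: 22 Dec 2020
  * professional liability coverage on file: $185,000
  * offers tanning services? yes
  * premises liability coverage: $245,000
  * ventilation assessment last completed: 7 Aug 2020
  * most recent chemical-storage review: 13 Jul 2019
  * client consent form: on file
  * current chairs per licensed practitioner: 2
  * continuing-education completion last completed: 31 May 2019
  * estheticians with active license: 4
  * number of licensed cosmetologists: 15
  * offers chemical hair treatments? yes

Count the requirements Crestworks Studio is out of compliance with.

4

1. licensed cosmetologists 15 ≥ 8 → met
2. ventilation assessment 164 days ago vs limit 180 → met
3. continuing-education completion 598 days ago vs limit 540 → not met
4. estheticians with active license 4 ≥ 2 → met
5. client consent form present → met
6. chairs per licensed practitioner 2 ≤ 4 → met
7. premises liability coverage $245,000 < $250,000 → not met
8. condition 'offers tanning services' holds; chemical-storage review 555 days ago vs limit 540 → not met
9. professional liability coverage $185,000 < $200,000 → not met
10. condition 'offers chemical hair treatments' holds; autoclave spore test 27 days ago vs limit 30 → met
11. condition 'performs microblading' does not hold → requirement n/a → met
Not met: 4 of 11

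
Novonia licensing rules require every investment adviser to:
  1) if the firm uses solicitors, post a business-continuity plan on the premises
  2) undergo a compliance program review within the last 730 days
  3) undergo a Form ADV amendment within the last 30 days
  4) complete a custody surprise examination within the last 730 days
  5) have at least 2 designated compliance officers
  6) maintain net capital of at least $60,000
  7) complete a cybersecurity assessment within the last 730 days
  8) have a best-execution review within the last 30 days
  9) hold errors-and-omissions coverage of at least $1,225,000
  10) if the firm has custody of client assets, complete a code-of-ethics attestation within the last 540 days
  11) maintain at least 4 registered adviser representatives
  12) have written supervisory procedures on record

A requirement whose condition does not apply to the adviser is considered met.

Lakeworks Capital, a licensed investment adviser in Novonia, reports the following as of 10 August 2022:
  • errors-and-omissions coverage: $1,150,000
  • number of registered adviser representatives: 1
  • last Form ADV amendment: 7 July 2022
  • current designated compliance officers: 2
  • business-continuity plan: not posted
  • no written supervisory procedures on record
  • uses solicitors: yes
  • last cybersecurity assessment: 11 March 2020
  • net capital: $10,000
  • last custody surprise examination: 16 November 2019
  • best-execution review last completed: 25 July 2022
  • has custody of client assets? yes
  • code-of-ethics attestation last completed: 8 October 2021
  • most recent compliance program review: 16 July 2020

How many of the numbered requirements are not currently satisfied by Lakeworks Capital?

1. condition 'uses solicitors' holds; business-continuity plan absent → not met
2. compliance program review 755 days ago vs limit 730 → not met
3. Form ADV amendment 34 days ago vs limit 30 → not met
4. custody surprise examination 998 days ago vs limit 730 → not met
5. designated compliance officers 2 ≥ 2 → met
6. net capital $10,000 < $60,000 → not met
7. cybersecurity assessment 882 days ago vs limit 730 → not met
8. best-execution review 16 days ago vs limit 30 → met
9. errors-and-omissions coverage $1,150,000 < $1,225,000 → not met
10. condition 'has custody of client assets' holds; code-of-ethics attestation 306 days ago vs limit 540 → met
11. registered adviser representatives 1 < 4 → not met
12. written supervisory procedures absent → not met
Not met: 9 of 12

9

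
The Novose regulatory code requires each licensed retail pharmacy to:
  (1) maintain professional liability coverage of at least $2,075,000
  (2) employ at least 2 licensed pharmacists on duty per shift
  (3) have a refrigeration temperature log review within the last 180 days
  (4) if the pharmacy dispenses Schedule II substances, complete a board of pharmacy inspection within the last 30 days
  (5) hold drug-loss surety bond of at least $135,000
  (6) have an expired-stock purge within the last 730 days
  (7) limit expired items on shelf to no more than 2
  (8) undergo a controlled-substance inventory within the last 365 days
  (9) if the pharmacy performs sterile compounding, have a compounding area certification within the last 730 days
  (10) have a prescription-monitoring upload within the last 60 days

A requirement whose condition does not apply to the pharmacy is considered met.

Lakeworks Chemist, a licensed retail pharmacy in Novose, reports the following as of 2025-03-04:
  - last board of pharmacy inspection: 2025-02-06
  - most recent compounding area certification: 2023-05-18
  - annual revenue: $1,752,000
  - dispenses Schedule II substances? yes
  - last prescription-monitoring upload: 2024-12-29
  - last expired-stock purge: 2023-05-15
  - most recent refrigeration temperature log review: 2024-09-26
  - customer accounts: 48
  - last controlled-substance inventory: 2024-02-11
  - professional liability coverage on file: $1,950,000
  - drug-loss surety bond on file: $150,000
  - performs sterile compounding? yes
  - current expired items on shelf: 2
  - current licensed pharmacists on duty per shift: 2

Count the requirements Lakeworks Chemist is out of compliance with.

3

1. professional liability coverage $1,950,000 < $2,075,000 → not met
2. licensed pharmacists on duty per shift 2 ≥ 2 → met
3. refrigeration temperature log review 159 days ago vs limit 180 → met
4. condition 'dispenses Schedule II substances' holds; board of pharmacy inspection 26 days ago vs limit 30 → met
5. drug-loss surety bond $150,000 ≥ $135,000 → met
6. expired-stock purge 659 days ago vs limit 730 → met
7. expired items on shelf 2 ≤ 2 → met
8. controlled-substance inventory 387 days ago vs limit 365 → not met
9. condition 'performs sterile compounding' holds; compounding area certification 656 days ago vs limit 730 → met
10. prescription-monitoring upload 65 days ago vs limit 60 → not met
Not met: 3 of 10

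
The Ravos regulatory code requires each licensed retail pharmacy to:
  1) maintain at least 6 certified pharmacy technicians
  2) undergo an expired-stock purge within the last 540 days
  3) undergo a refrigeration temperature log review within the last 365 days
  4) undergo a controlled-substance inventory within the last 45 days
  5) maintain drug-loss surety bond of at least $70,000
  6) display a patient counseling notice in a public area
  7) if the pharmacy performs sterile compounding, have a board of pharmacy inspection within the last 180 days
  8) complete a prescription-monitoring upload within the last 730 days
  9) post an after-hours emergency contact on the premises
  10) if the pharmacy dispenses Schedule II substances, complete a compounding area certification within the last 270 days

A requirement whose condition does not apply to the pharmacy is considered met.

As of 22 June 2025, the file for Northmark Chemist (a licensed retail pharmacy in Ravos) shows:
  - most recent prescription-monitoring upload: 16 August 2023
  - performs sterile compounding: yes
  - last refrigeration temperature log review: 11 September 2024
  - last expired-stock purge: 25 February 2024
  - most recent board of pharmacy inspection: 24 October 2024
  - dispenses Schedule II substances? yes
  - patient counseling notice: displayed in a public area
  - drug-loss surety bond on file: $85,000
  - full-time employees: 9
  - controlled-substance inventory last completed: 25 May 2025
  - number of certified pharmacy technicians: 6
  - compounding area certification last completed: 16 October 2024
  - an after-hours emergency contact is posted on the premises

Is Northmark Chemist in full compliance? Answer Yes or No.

1. certified pharmacy technicians 6 ≥ 6 → met
2. expired-stock purge 483 days ago vs limit 540 → met
3. refrigeration temperature log review 284 days ago vs limit 365 → met
4. controlled-substance inventory 28 days ago vs limit 45 → met
5. drug-loss surety bond $85,000 ≥ $70,000 → met
6. patient counseling notice present → met
7. condition 'performs sterile compounding' holds; board of pharmacy inspection 241 days ago vs limit 180 → not met
8. prescription-monitoring upload 676 days ago vs limit 730 → met
9. after-hours emergency contact present → met
10. condition 'dispenses Schedule II substances' holds; compounding area certification 249 days ago vs limit 270 → met
Not met: 7

No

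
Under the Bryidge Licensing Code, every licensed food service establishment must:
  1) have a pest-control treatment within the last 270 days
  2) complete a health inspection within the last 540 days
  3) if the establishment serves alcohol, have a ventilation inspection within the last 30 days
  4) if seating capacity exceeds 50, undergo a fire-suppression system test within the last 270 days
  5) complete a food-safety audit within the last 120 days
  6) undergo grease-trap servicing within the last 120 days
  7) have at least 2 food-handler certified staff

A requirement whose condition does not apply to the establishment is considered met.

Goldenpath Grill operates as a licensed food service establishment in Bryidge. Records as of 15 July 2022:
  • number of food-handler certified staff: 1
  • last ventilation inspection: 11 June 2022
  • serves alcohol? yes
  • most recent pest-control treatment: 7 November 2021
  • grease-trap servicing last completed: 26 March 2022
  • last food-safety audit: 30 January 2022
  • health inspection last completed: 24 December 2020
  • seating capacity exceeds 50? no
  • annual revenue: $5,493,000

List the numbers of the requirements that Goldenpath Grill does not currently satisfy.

2, 3, 5, 7

1. pest-control treatment 250 days ago vs limit 270 → met
2. health inspection 568 days ago vs limit 540 → not met
3. condition 'serves alcohol' holds; ventilation inspection 34 days ago vs limit 30 → not met
4. condition 'seating capacity exceeds 50' does not hold → requirement n/a → met
5. food-safety audit 166 days ago vs limit 120 → not met
6. grease-trap servicing 111 days ago vs limit 120 → met
7. food-handler certified staff 1 < 2 → not met
Not met: 2, 3, 5, 7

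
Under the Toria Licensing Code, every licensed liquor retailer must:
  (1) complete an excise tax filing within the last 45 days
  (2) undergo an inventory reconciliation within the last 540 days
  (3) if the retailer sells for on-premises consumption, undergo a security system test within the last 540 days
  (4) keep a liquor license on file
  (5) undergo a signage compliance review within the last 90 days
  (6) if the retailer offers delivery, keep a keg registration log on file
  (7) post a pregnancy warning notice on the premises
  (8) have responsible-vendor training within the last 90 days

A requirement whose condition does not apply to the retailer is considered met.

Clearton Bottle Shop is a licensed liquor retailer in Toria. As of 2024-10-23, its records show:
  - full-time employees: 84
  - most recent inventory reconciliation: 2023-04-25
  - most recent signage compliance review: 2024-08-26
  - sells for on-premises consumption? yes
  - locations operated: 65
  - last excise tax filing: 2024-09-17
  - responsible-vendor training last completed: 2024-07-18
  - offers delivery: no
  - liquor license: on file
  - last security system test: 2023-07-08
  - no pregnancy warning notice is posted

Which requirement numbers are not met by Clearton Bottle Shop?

1. excise tax filing 36 days ago vs limit 45 → met
2. inventory reconciliation 547 days ago vs limit 540 → not met
3. condition 'sells for on-premises consumption' holds; security system test 473 days ago vs limit 540 → met
4. liquor license present → met
5. signage compliance review 58 days ago vs limit 90 → met
6. condition 'offers delivery' does not hold → requirement n/a → met
7. pregnancy warning notice absent → not met
8. responsible-vendor training 97 days ago vs limit 90 → not met
Not met: 2, 7, 8

2, 7, 8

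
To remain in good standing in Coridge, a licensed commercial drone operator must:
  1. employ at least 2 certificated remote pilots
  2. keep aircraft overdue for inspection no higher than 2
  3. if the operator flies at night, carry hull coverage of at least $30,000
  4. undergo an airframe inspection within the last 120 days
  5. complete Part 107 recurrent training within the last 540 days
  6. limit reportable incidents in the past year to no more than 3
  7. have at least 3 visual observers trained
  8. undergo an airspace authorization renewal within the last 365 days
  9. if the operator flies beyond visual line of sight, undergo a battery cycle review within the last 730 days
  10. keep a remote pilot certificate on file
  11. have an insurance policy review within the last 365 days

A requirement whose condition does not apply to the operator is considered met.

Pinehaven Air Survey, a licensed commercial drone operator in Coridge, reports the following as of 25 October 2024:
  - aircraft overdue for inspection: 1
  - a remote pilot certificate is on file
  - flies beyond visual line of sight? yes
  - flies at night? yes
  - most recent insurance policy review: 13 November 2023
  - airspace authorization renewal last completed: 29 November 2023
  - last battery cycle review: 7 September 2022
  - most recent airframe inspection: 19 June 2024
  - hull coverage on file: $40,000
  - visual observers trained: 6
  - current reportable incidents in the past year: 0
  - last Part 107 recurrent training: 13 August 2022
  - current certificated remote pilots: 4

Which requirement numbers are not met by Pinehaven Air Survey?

1. certificated remote pilots 4 ≥ 2 → met
2. aircraft overdue for inspection 1 ≤ 2 → met
3. condition 'flies at night' holds; hull coverage $40,000 ≥ $30,000 → met
4. airframe inspection 128 days ago vs limit 120 → not met
5. Part 107 recurrent training 804 days ago vs limit 540 → not met
6. reportable incidents in the past year 0 ≤ 3 → met
7. visual observers trained 6 ≥ 3 → met
8. airspace authorization renewal 331 days ago vs limit 365 → met
9. condition 'flies beyond visual line of sight' holds; battery cycle review 779 days ago vs limit 730 → not met
10. remote pilot certificate present → met
11. insurance policy review 347 days ago vs limit 365 → met
Not met: 4, 5, 9

4, 5, 9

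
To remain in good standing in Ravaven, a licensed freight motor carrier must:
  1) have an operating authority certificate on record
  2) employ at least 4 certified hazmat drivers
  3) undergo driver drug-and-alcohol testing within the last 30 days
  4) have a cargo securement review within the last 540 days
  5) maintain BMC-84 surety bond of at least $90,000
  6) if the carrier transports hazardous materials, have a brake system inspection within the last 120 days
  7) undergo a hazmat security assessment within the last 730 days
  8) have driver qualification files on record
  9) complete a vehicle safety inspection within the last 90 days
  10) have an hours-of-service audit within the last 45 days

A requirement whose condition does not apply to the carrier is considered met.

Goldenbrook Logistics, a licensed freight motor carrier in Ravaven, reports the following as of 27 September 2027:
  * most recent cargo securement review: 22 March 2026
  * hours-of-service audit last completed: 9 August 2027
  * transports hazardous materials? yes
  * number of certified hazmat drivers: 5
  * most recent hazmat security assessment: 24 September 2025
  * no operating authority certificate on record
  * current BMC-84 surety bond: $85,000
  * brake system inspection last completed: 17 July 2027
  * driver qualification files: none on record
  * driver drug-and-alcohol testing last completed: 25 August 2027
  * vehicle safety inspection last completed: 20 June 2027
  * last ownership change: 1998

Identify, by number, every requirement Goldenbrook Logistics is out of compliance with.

1, 3, 4, 5, 7, 8, 9, 10

1. operating authority certificate absent → not met
2. certified hazmat drivers 5 ≥ 4 → met
3. driver drug-and-alcohol testing 33 days ago vs limit 30 → not met
4. cargo securement review 554 days ago vs limit 540 → not met
5. BMC-84 surety bond $85,000 < $90,000 → not met
6. condition 'transports hazardous materials' holds; brake system inspection 72 days ago vs limit 120 → met
7. hazmat security assessment 733 days ago vs limit 730 → not met
8. driver qualification files absent → not met
9. vehicle safety inspection 99 days ago vs limit 90 → not met
10. hours-of-service audit 49 days ago vs limit 45 → not met
Not met: 1, 3, 4, 5, 7, 8, 9, 10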